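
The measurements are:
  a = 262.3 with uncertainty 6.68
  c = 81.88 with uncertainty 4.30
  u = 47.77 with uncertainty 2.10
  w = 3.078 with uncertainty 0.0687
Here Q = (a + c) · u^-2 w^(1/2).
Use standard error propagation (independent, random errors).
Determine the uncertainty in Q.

0.0242

Let h = a + c = 344.2. δh = √(δa² + δc²) = √(44.6 + 18.5) = 7.94, so δh/h = 0.0231.
Q is then a monomial in h, u, w:
δQ/Q = √((δh/h)² + (-2·δu/u)² + (½·δw/w)²) = √(0.000533 + 0.00773 + 0.000125) = 0.0916
Q = 0.2646, so δQ = 0.0916 × 0.2646 = 0.0242.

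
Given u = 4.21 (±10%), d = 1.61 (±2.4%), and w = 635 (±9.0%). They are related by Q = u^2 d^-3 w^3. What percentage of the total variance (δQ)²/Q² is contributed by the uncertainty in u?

33.9%

(δQ/Q)² = (2·δu/u)² + (-3·δd/d)² + (3·δw/w)²
  u term: (2×0.100)² = 0.0400
  d term: (-3×0.0240)² = 0.00518
  w term: (3×0.0900)² = 0.0729
Total = 0.118. Share from u = 0.0400/0.118 = 0.339.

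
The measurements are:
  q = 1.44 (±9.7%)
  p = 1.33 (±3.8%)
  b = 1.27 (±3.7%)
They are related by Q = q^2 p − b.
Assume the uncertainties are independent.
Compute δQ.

Let w = q^2·p = 2.76. δw/w = √((2·δq/q)² + (1·δp/p)²) = √(0.0376 + 0.00144) = 0.198, so δw = 0.545.
Q = w − b: δQ = √(δw² + δb²) = √(0.297 + 0.00221) = 0.547

0.547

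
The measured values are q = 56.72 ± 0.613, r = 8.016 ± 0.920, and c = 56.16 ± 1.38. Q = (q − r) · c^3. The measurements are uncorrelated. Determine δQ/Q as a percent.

Let u = q − r = 48.70. δu = √(δq² + δr²) = √(0.376 + 0.846) = 1.11, so δu/u = 0.0227.
Q is then a monomial in u, c:
δQ/Q = √((δu/u)² + (3·δc/c)²) = √(0.000515 + 0.00543) = 0.0771

7.71%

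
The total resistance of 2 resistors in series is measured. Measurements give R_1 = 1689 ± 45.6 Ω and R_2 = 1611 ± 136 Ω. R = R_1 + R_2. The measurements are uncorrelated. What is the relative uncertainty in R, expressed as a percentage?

4.35%

For a sum/difference, combine absolute errors in quadrature:
  (δR_1)² = 2080;  (δR_2)² = 18500
δR = √(20600) = 143 Ω
R = 3300 Ω, so δR/R = 143/3300 = 0.0435.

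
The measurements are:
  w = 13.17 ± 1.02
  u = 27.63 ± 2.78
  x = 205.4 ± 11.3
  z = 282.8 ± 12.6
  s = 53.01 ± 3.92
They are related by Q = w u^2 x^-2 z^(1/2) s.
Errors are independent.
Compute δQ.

54.0

Each factor contributes (exponent × relative error)² to (δQ/Q)²:
  (1·δw/w)² = (1×0.0774)² = 0.00600;  (2·δu/u)² = (2×0.101)² = 0.0405;  (-2·δx/x)² = (-2×0.0550)² = 0.0121;  (½·δz/z)² = (0.5×0.0446)² = 0.000496;  (1·δs/s)² = (1×0.0739)² = 0.00547
δQ/Q = √(0.0646) = 0.254
Q = 212.4, so δQ = 0.254 × 212.4 = 54.0.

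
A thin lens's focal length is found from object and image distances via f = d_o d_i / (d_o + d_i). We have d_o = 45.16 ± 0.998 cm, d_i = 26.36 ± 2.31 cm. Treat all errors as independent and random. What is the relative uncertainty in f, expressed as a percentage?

5.59%

∂f/∂d_o = (d_i/(d_o+d_i))² = 0.136;  ∂f/∂d_i = (d_o/(d_o+d_i))² = 0.399
δf = √((∂f/∂d_o · δd_o)² + (∂f/∂d_i · δd_i)²) = √(0.0184 + 0.848) = 0.931 cm
f = 16.64 cm, so δf/f = 0.931/16.64 = 0.0559.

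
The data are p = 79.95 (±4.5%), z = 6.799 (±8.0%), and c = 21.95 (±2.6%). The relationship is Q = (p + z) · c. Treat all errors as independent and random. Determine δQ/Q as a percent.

4.93%

Let u = p + z = 86.75. δu = √(δp² + δz²) = √(12.9 + 0.296) = 3.64, so δu/u = 0.0419.
Q is then a monomial in u, c:
δQ/Q = √((δu/u)² + (1·δc/c)²) = √(0.00176 + 0.000676) = 0.0493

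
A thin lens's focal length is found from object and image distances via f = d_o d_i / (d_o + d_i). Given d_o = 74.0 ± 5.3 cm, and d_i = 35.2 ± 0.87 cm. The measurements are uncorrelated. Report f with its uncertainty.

∂f/∂d_o = (d_i/(d_o+d_i))² = 0.104;  ∂f/∂d_i = (d_o/(d_o+d_i))² = 0.459
δf = √((∂f/∂d_o · δd_o)² + (∂f/∂d_i · δd_i)²) = √(0.303 + 0.160) = 0.680 cm
f = 23.9 cm.

23.9 ± 0.680 cm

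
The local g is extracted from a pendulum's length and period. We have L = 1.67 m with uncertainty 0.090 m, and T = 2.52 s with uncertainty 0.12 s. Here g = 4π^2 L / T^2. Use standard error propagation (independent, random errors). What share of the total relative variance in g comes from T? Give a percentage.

75.7%

(δg/g)² = (1·δL/L)² + (-2·δT/T)²
  L term: (1×0.0539)² = 0.00290
  T term: (-2×0.0476)² = 0.00907
Total = 0.0120. Share from T = 0.00907/0.0120 = 0.757.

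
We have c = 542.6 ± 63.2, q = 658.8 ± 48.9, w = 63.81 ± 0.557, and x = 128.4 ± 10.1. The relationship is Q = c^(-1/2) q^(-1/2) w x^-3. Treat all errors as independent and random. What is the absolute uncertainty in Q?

Each factor contributes (exponent × relative error)² to (δQ/Q)²:
  (−½·δc/c)² = (-0.5×0.116)² = 0.00339;  (−½·δq/q)² = (-0.5×0.0742)² = 0.00138;  (1·δw/w)² = (1×0.00873)² = 7.62e-05;  (-3·δx/x)² = (-3×0.0787)² = 0.0557
δQ/Q = √(0.0605) = 0.246
Q = 5.042e-08, so δQ = 0.246 × 5.042e-08 = 1.24e-08.

1.24e-08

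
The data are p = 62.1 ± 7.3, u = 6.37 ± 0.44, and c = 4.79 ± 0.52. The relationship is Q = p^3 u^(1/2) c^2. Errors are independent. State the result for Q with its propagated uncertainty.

For a monomial Q ∝ p^3, u^(1/2), c^2, fractional errors add in quadrature:
  (3·δp/p)² = (3×0.118)² = 0.124;  (½·δu/u)² = (0.5×0.0691)² = 0.00119;  (2·δc/c)² = (2×0.109)² = 0.0471
δQ/Q = √(0.173) = 0.416
Q = 1.39e+07, so δQ = 0.416 × 1.39e+07 = 5.76e+06.

(1.39 ± 0.576) × 10^7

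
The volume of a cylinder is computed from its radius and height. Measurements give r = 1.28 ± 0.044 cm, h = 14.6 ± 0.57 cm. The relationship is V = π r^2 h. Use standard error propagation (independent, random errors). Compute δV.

5.94 cm^3

For a monomial V ∝ r^2, h, fractional errors add in quadrature:
  (2·δr/r)² = (2×0.0344)² = 0.00473;  (1·δh/h)² = (1×0.0390)² = 0.00152
δV/V = √(0.00625) = 0.0791
V = 75.1 cm^3, so δV = 0.0791 × 75.1 = 5.94 cm^3.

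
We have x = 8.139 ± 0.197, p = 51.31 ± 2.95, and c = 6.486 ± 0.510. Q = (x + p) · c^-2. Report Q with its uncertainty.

Let u = x + p = 59.45. δu = √(δx² + δp²) = √(0.0388 + 8.70) = 2.96, so δu/u = 0.0497.
Q is then a monomial in u, c:
δQ/Q = √((δu/u)² + (-2·δc/c)²) = √(0.00247 + 0.0247) = 0.165
Q = 1.413, so δQ = 0.165 × 1.413 = 0.233.

1.413 ± 0.233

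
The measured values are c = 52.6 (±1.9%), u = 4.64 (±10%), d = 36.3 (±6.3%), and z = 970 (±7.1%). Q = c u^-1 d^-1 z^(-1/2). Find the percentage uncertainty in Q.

Q is a product of powers, so relative uncertainties combine in quadrature:
  (1·δc/c)² = (1×0.0190)² = 0.000361;  (-1·δu/u)² = (-1×0.100)² = 0.0100;  (-1·δd/d)² = (-1×0.0630)² = 0.00397;  (−½·δz/z)² = (-0.5×0.0710)² = 0.00126
δQ/Q = √(0.0156) = 0.125

12.5%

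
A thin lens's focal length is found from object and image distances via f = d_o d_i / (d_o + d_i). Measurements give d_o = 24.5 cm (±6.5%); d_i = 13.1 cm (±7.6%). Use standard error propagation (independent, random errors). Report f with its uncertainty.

8.54 ± 0.465 cm

∂f/∂d_o = (d_i/(d_o+d_i))² = 0.121;  ∂f/∂d_i = (d_o/(d_o+d_i))² = 0.425
δf = √((∂f/∂d_o · δd_o)² + (∂f/∂d_i · δd_i)²) = √(0.0374 + 0.179) = 0.465 cm
f = 8.54 cm.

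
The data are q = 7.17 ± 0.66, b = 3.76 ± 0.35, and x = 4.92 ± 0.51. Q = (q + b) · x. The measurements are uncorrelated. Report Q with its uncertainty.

Let u = q + b = 10.9. δu = √(δq² + δb²) = √(0.436 + 0.122) = 0.747, so δu/u = 0.0683.
Q is then a monomial in u, x:
δQ/Q = √((δu/u)² + (1·δx/x)²) = √(0.00467 + 0.0107) = 0.124
Q = 53.8, so δQ = 0.124 × 53.8 = 6.68.

53.8 ± 6.68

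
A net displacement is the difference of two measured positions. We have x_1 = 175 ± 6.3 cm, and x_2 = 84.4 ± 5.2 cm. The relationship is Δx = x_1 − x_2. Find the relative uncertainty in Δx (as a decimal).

0.0902

For a sum/difference, combine absolute errors in quadrature:
  (δx_1)² = 39.7;  (δx_2)² = 27.0
δΔx = √(66.7) = 8.17 cm
Δx = 90.6 cm, so δΔx/Δx = 8.17/90.6 = 0.0902.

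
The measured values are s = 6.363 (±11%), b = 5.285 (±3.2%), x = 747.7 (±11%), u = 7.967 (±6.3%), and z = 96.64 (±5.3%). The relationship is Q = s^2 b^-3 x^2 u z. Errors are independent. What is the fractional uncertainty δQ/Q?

0.336

Relative error in a monomial: (δQ/Q)² = Σ (nᵢ · δxᵢ/xᵢ)².
  (2·δs/s)² = (2×0.110)² = 0.0484;  (-3·δb/b)² = (-3×0.0320)² = 0.00922;  (2·δx/x)² = (2×0.110)² = 0.0484;  (1·δu/u)² = (1×0.0630)² = 0.00397;  (1·δz/z)² = (1×0.0530)² = 0.00281
δQ/Q = √(0.113) = 0.336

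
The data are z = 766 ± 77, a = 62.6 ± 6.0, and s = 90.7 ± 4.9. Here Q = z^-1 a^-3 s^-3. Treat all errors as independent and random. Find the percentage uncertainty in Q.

34.5%

Q is a product of powers, so relative uncertainties combine in quadrature:
  (-1·δz/z)² = (-1×0.101)² = 0.0101;  (-3·δa/a)² = (-3×0.0958)² = 0.0827;  (-3·δs/s)² = (-3×0.0540)² = 0.0263
δQ/Q = √(0.119) = 0.345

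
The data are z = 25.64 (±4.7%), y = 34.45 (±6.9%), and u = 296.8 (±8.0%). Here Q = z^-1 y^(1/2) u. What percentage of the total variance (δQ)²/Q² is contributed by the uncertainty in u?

65.3%

(δQ/Q)² = (-1·δz/z)² + (½·δy/y)² + (1·δu/u)²
  z term: (-1×0.0470)² = 0.00221
  y term: (0.5×0.0690)² = 0.00119
  u term: (1×0.0800)² = 0.00640
Total = 0.00980. Share from u = 0.00640/0.00980 = 0.653.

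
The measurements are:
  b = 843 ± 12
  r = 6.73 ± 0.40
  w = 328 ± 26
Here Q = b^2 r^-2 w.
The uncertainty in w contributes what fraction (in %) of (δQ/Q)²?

(δQ/Q)² = (2·δb/b)² + (-2·δr/r)² + (1·δw/w)²
  b term: (2×0.0142)² = 0.000811
  r term: (-2×0.0594)² = 0.0141
  w term: (1×0.0793)² = 0.00628
Total = 0.0212. Share from w = 0.00628/0.0212 = 0.296.

29.6%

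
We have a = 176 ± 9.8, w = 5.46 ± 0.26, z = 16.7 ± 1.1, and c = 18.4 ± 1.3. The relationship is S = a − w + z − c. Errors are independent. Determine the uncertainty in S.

9.95

For a sum/difference, combine absolute errors in quadrature:
  (δa)² = 96.0;  (δw)² = 0.0676;  (δz)² = 1.21;  (δc)² = 1.69
δS = √(99.0) = 9.95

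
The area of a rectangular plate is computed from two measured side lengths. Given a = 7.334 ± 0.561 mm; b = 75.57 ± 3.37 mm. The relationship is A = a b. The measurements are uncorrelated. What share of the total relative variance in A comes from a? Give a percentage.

74.6%

(δA/A)² = (1·δa/a)² + (1·δb/b)²
  a term: (1×0.0765)² = 0.00585
  b term: (1×0.0446)² = 0.00199
Total = 0.00784. Share from a = 0.00585/0.00784 = 0.746.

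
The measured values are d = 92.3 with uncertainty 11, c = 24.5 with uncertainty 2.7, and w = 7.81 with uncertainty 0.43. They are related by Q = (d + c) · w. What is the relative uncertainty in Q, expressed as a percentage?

11.2%

Let u = d + c = 117. δu = √(δd² + δc²) = √(121 + 7.29) = 11.3, so δu/u = 0.0970.
Q is then a monomial in u, w:
δQ/Q = √((δu/u)² + (1·δw/w)²) = √(0.00940 + 0.00303) = 0.112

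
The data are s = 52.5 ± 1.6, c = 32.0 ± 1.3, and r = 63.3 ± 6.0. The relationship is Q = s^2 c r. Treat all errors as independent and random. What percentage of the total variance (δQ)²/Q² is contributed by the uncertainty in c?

(δQ/Q)² = (2·δs/s)² + (1·δc/c)² + (1·δr/r)²
  s term: (2×0.0305)² = 0.00372
  c term: (1×0.0406)² = 0.00165
  r term: (1×0.0948)² = 0.00898
Total = 0.0144. Share from c = 0.00165/0.0144 = 0.115.

11.5%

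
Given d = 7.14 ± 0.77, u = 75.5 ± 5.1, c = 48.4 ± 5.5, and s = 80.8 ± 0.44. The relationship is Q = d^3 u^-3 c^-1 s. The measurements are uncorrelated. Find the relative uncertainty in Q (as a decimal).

0.398

For a monomial Q ∝ d^3, u^-3, c^-1, s, fractional errors add in quadrature:
  (3·δd/d)² = (3×0.108)² = 0.105;  (-3·δu/u)² = (-3×0.0675)² = 0.0411;  (-1·δc/c)² = (-1×0.114)² = 0.0129;  (1·δs/s)² = (1×0.00545)² = 2.97e-05
δQ/Q = √(0.159) = 0.398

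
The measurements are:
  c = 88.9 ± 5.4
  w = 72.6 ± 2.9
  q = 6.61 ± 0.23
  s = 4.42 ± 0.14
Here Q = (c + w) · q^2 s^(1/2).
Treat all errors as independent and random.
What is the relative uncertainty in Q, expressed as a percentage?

Let u = c + w = 162. δu = √(δc² + δw²) = √(29.2 + 8.41) = 6.13, so δu/u = 0.0380.
Q is then a monomial in u, q, s:
δQ/Q = √((δu/u)² + (2·δq/q)² + (½·δs/s)²) = √(0.00144 + 0.00484 + 0.000251) = 0.0808

8.08%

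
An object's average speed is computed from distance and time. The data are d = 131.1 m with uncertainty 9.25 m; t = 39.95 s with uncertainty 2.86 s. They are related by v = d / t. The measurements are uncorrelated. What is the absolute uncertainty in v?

0.330 m/s

v is a product of powers, so relative uncertainties combine in quadrature:
  (1·δd/d)² = (1×0.0706)² = 0.00498;  (-1·δt/t)² = (-1×0.0716)² = 0.00513
δv/v = √(0.0101) = 0.101
v = 3.282 m/s, so δv = 0.101 × 3.282 = 0.330 m/s.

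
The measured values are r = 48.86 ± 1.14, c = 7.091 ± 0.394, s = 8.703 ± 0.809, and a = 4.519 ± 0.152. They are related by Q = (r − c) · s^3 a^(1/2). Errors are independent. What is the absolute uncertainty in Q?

Let u = r − c = 41.77. δu = √(δr² + δc²) = √(1.30 + 0.155) = 1.21, so δu/u = 0.0289.
Q is then a monomial in u, s, a:
δQ/Q = √((δu/u)² + (3·δs/s)² + (½·δa/a)²) = √(0.000834 + 0.0778 + 0.000283) = 0.281
Q = 58530, so δQ = 0.281 × 58530 = 16400.

16400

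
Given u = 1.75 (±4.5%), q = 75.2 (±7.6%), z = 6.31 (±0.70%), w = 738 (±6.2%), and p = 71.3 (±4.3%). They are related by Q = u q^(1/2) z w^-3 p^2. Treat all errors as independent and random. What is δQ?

0.000258

Relative error in a monomial: (δQ/Q)² = Σ (nᵢ · δxᵢ/xᵢ)².
  (1·δu/u)² = (1×0.0450)² = 0.00202;  (½·δq/q)² = (0.5×0.0760)² = 0.00144;  (1·δz/z)² = (1×0.00700)² = 4.9e-05;  (-3·δw/w)² = (-3×0.0620)² = 0.0346;  (2·δp/p)² = (2×0.0430)² = 0.00740
δQ/Q = √(0.0455) = 0.213
Q = 0.00121, so δQ = 0.213 × 0.00121 = 0.000258.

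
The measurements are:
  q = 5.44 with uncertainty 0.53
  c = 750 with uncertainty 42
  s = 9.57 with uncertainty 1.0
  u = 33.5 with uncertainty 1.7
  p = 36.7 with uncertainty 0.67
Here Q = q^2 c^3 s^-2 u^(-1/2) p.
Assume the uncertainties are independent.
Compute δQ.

Each factor contributes (exponent × relative error)² to (δQ/Q)²:
  (2·δq/q)² = (2×0.0974)² = 0.0380;  (3·δc/c)² = (3×0.0560)² = 0.0282;  (-2·δs/s)² = (-2×0.104)² = 0.0437;  (−½·δu/u)² = (-0.5×0.0507)² = 0.000644;  (1·δp/p)² = (1×0.0183)² = 0.000333
δQ/Q = √(0.111) = 0.333
Q = 8.64e+08, so δQ = 0.333 × 8.64e+08 = 2.88e+08.

2.88e+08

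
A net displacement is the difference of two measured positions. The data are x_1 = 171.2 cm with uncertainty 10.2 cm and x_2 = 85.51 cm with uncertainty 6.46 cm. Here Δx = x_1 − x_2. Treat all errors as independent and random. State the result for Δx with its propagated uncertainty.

For a sum/difference, combine absolute errors in quadrature:
  (δx_1)² = 104;  (δx_2)² = 41.7
δΔx = √(146) = 12.1 cm
Δx = 85.69 cm.

85.69 ± 12.1 cm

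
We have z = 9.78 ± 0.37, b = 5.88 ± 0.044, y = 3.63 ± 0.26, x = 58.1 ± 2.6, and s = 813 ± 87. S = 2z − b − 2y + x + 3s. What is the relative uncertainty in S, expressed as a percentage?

10.4%

S is a linear combination, so absolute uncertainties add in quadrature:
  (2·δz)² = 0.548;  (δb)² = 0.00194;  (2·δy)² = 0.270;  (δx)² = 6.76;  (3·δs)² = 68100
δS = √(68100) = 261
S = 2500, so δS/S = 261/2500 = 0.104.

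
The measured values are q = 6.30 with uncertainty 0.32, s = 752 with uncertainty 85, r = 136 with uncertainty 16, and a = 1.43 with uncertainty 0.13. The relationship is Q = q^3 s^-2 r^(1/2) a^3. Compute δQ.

Since Q is a product/quotient, work with relative uncertainties:
  (3·δq/q)² = (3×0.0508)² = 0.0232;  (-2·δs/s)² = (-2×0.113)² = 0.0511;  (½·δr/r)² = (0.5×0.118)² = 0.00346;  (3·δa/a)² = (3×0.0909)² = 0.0744
δQ/Q = √(0.152) = 0.390
Q = 0.0151, so δQ = 0.390 × 0.0151 = 0.00588.

0.00588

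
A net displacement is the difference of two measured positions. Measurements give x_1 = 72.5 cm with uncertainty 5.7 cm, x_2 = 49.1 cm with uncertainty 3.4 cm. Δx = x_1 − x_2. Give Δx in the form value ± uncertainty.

Δx is a linear combination, so absolute uncertainties add in quadrature:
  (δx_1)² = 32.5;  (δx_2)² = 11.6
δΔx = √(44.0) = 6.64 cm
Δx = 23.4 cm.

23.4 ± 6.64 cm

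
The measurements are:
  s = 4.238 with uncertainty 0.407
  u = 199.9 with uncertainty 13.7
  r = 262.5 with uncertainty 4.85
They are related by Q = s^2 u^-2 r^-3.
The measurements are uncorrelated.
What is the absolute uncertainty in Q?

Each factor contributes (exponent × relative error)² to (δQ/Q)²:
  (2·δs/s)² = (2×0.0960)² = 0.0369;  (-2·δu/u)² = (-2×0.0685)² = 0.0188;  (-3·δr/r)² = (-3×0.0185)² = 0.00307
δQ/Q = √(0.0588) = 0.242
Q = 2.485e-11, so δQ = 0.242 × 2.485e-11 = 6.02e-12.

6.02e-12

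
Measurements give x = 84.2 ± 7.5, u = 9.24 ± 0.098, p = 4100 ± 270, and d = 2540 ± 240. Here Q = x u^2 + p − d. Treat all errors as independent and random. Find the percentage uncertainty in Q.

8.58%

Let w = x·u^2 = 7190. δw/w = √((1·δx/x)² + (2·δu/u)²) = √(0.00793 + 0.000450) = 0.0916, so δw = 658.
Q = w + p − d: δQ = √(δw² + δp² + δd²) = √(4.33e+05 + 72900 + 57600) = 751
Q = 8750, so δQ/Q = 751/8750 = 0.0858.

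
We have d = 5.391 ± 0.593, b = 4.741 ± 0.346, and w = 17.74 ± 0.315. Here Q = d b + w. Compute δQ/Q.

0.0783

Let p = d·b = 25.56. δp/p = √((1·δd/d)² + (1·δb/b)²) = √(0.0121 + 0.00533) = 0.132, so δp = 3.37.
Q = p + w: δQ = √(δp² + δw²) = √(11.4 + 0.0992) = 3.39
Q = 43.30, so δQ/Q = 3.39/43.30 = 0.0783.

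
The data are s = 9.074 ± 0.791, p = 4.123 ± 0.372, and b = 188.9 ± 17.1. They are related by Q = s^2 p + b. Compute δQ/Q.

0.130

Let w = s^2·p = 339.5. δw/w = √((2·δs/s)² + (1·δp/p)²) = √(0.0304 + 0.00814) = 0.196, so δw = 66.6.
Q = w + b: δQ = √(δw² + δb²) = √(4440 + 292) = 68.8
Q = 528.4, so δQ/Q = 68.8/528.4 = 0.130.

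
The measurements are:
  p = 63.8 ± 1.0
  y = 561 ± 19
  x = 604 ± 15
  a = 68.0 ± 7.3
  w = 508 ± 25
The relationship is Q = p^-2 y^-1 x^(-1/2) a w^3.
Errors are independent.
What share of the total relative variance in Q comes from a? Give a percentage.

(δQ/Q)² = (-2·δp/p)² + (-1·δy/y)² + (−½·δx/x)² + (1·δa/a)² + (3·δw/w)²
  p term: (-2×0.0157)² = 0.000983
  y term: (-1×0.0339)² = 0.00115
  x term: (-0.5×0.0248)² = 0.000154
  a term: (1×0.107)² = 0.0115
  w term: (3×0.0492)² = 0.0218
Total = 0.0356. Share from a = 0.0115/0.0356 = 0.324.

32.4%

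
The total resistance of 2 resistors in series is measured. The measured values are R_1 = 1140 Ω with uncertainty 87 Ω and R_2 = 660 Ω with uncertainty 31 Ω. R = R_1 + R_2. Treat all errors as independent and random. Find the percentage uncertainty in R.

5.13%

Absolute uncertainties add in quadrature for a linear combination:
  (δR_1)² = 7570;  (δR_2)² = 961
δR = √(8530) = 92.4 Ω
R = 1800 Ω, so δR/R = 92.4/1800 = 0.0513.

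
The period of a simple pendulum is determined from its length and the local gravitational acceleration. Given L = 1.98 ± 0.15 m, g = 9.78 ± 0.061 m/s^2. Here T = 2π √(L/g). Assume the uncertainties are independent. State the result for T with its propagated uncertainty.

2.83 ± 0.107 s

Since T is a product/quotient, work with relative uncertainties:
  (½·δL/L)² = (0.5×0.0758)² = 0.00143;  (−½·δg/g)² = (-0.5×0.00624)² = 9.73e-06
δT/T = √(0.00144) = 0.0380
T = 2.83 s, so δT = 0.0380 × 2.83 = 0.107 s.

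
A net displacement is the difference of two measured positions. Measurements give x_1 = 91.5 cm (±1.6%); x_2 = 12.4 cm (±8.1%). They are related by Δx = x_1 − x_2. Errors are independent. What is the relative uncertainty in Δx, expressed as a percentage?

Absolute uncertainties add in quadrature for a linear combination:
  (δx_1)² = 2.14;  (δx_2)² = 1.01
δΔx = √(3.15) = 1.78 cm
Δx = 79.1 cm, so δΔx/Δx = 1.78/79.1 = 0.0224.

2.24%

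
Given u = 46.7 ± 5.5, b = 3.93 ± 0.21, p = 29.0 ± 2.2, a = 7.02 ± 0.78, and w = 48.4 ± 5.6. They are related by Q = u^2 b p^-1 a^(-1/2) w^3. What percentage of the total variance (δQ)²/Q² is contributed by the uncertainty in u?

(δQ/Q)² = (2·δu/u)² + (1·δb/b)² + (-1·δp/p)² + (−½·δa/a)² + (3·δw/w)²
  u term: (2×0.118)² = 0.0555
  b term: (1×0.0534)² = 0.00286
  p term: (-1×0.0759)² = 0.00576
  a term: (-0.5×0.111)² = 0.00309
  w term: (3×0.116)² = 0.120
Total = 0.188. Share from u = 0.0555/0.188 = 0.296.

29.6%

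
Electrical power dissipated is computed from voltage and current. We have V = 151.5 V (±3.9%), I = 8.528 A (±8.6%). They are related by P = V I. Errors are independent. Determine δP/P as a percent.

P is a product of powers, so relative uncertainties combine in quadrature:
  (1·δV/V)² = (1×0.0390)² = 0.00152;  (1·δI/I)² = (1×0.0860)² = 0.00740
δP/P = √(0.00892) = 0.0944

9.44%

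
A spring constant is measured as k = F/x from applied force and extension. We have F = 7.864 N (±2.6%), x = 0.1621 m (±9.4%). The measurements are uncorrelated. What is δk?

4.73 N/m

For a monomial k ∝ F, x^-1, fractional errors add in quadrature:
  (1·δF/F)² = (1×0.0260)² = 0.000676;  (-1·δx/x)² = (-1×0.0940)² = 0.00884
δk/k = √(0.00951) = 0.0975
k = 48.51 N/m, so δk = 0.0975 × 48.51 = 4.73 N/m.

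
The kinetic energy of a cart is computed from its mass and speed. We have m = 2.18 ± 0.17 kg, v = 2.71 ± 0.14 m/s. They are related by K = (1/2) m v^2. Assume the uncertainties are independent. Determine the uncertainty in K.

1.04 J

Products/powers → add relative errors in quadrature, weighted by exponent:
  (1·δm/m)² = (1×0.0780)² = 0.00608;  (2·δv/v)² = (2×0.0517)² = 0.0107
δK/K = √(0.0168) = 0.129
K = 8.01 J, so δK = 0.129 × 8.01 = 1.04 J.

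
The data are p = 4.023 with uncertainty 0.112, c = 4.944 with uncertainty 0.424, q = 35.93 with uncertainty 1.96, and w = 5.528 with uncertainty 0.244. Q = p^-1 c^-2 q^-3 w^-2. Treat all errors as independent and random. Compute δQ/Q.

Each factor contributes (exponent × relative error)² to (δQ/Q)²:
  (-1·δp/p)² = (-1×0.0278)² = 0.000775;  (-2·δc/c)² = (-2×0.0858)² = 0.0294;  (-3·δq/q)² = (-3×0.0546)² = 0.0268;  (-2·δw/w)² = (-2×0.0441)² = 0.00779
δQ/Q = √(0.0648) = 0.254

0.254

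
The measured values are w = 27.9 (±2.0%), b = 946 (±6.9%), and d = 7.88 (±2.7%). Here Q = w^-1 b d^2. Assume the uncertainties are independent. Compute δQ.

Since Q is a product/quotient, work with relative uncertainties:
  (-1·δw/w)² = (-1×0.0200)² = 0.000400;  (1·δb/b)² = (1×0.0690)² = 0.00476;  (2·δd/d)² = (2×0.0270)² = 0.00292
δQ/Q = √(0.00808) = 0.0899
Q = 2110, so δQ = 0.0899 × 2110 = 189.

189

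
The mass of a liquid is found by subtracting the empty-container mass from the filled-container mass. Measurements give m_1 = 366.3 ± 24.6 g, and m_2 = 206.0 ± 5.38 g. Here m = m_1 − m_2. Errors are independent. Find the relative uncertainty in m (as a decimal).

0.157

Sums and differences: (δm)² = Σ (cᵢ δxᵢ)².
  (δm_1)² = 605;  (δm_2)² = 28.9
δm = √(634) = 25.2 g
m = 160.3 g, so δm/m = 25.2/160.3 = 0.157.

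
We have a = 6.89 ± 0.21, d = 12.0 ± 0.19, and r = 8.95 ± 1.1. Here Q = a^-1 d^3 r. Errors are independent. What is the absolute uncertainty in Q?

304

For a monomial Q ∝ a^-1, d^3, r, fractional errors add in quadrature:
  (-1·δa/a)² = (-1×0.0305)² = 0.000929;  (3·δd/d)² = (3×0.0158)² = 0.00226;  (1·δr/r)² = (1×0.123)² = 0.0151
δQ/Q = √(0.0183) = 0.135
Q = 2240, so δQ = 0.135 × 2240 = 304.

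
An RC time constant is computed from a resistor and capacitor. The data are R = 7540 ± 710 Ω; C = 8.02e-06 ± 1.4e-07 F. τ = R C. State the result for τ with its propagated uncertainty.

0.0605 ± 0.00579 s

Relative error in a monomial: (δτ/τ)² = Σ (nᵢ · δxᵢ/xᵢ)².
  (1·δR/R)² = (1×0.0942)² = 0.00887;  (1·δC/C)² = (1×0.0175)² = 0.000305
δτ/τ = √(0.00917) = 0.0958
τ = 0.0605 s, so δτ = 0.0958 × 0.0605 = 0.00579 s.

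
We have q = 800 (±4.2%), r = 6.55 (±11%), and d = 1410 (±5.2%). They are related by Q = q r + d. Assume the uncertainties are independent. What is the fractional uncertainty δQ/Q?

Let p = q·r = 5240. δp/p = √((1·δq/q)² + (1·δr/r)²) = √(0.00176 + 0.0121) = 0.118, so δp = 617.
Q = p + d: δQ = √(δp² + δd²) = √(3.81e+05 + 5380) = 621
Q = 6650, so δQ/Q = 621/6650 = 0.0934.

0.0934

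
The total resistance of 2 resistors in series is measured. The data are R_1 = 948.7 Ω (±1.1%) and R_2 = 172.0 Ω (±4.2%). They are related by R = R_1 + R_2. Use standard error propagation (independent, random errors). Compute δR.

12.7 Ω

For a sum/difference, combine absolute errors in quadrature:
  (δR_1)² = 109;  (δR_2)² = 52.2
δR = √(161) = 12.7 Ω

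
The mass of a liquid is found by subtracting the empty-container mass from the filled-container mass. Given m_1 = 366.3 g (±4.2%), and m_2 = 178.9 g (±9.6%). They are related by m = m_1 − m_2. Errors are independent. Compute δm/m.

For a sum/difference, combine absolute errors in quadrature:
  (δm_1)² = 237;  (δm_2)² = 295
δm = √(532) = 23.1 g
m = 187.4 g, so δm/m = 23.1/187.4 = 0.123.

0.123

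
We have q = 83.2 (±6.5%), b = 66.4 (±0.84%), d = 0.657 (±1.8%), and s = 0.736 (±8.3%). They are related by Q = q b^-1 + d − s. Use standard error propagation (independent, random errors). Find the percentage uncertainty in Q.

Let p = q·b^-1 = 1.25. δp/p = √((1·δq/q)² + (-1·δb/b)²) = √(0.00423 + 7.06e-05) = 0.0655, so δp = 0.0821.
Q = p + d − s: δQ = √(δp² + δd² + δs²) = √(0.00674 + 0.000140 + 0.00373) = 0.103
Q = 1.17, so δQ/Q = 0.103/1.17 = 0.0878.

8.78%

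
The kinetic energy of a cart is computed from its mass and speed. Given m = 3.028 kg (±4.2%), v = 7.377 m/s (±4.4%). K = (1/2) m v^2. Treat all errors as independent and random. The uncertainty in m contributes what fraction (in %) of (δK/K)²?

18.6%

(δK/K)² = (1·δm/m)² + (2·δv/v)²
  m term: (1×0.0420)² = 0.00176
  v term: (2×0.0440)² = 0.00774
Total = 0.00951. Share from m = 0.00176/0.00951 = 0.186.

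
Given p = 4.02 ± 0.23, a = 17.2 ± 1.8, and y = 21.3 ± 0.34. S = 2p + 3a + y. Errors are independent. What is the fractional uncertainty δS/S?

For a sum/difference, combine absolute errors in quadrature:
  (2·δp)² = 0.212;  (3·δa)² = 29.2;  (δy)² = 0.116
δS = √(29.5) = 5.43
S = 80.9, so δS/S = 5.43/80.9 = 0.0671.

0.0671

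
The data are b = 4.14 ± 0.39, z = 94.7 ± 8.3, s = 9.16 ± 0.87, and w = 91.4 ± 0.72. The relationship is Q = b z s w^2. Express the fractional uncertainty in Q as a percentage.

For a monomial Q ∝ b, z, s, w^2, fractional errors add in quadrature:
  (1·δb/b)² = (1×0.0942)² = 0.00887;  (1·δz/z)² = (1×0.0876)² = 0.00768;  (1·δs/s)² = (1×0.0950)² = 0.00902;  (2·δw/w)² = (2×0.00788)² = 0.000248
δQ/Q = √(0.0258) = 0.161

16.1%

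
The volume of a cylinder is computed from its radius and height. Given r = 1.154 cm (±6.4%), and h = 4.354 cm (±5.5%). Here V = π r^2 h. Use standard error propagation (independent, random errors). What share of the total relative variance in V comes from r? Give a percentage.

(δV/V)² = (2·δr/r)² + (1·δh/h)²
  r term: (2×0.0640)² = 0.0164
  h term: (1×0.0550)² = 0.00302
Total = 0.0194. Share from r = 0.0164/0.0194 = 0.844.

84.4%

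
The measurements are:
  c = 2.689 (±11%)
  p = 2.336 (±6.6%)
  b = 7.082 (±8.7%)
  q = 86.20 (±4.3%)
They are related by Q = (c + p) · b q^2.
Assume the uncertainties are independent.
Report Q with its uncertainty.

Let u = c + p = 5.025. δu = √(δc² + δp²) = √(0.0875 + 0.0238) = 0.334, so δu/u = 0.0664.
Q is then a monomial in u, b, q:
δQ/Q = √((δu/u)² + (1·δb/b)² + (2·δq/q)²) = √(0.00441 + 0.00757 + 0.00740) = 0.139
Q = 264400, so δQ = 0.139 × 264400 = 36800.

264400 ± 36800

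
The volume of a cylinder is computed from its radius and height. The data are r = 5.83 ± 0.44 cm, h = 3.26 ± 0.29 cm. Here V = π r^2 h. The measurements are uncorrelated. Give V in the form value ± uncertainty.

348 ± 61.0 cm^3

Products/powers → add relative errors in quadrature, weighted by exponent:
  (2·δr/r)² = (2×0.0755)² = 0.0228;  (1·δh/h)² = (1×0.0890)² = 0.00791
δV/V = √(0.0307) = 0.175
V = 348 cm^3, so δV = 0.175 × 348 = 61.0 cm^3.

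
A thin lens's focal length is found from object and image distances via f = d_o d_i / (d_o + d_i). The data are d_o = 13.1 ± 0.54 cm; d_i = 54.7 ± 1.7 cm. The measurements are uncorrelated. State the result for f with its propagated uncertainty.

∂f/∂d_o = (d_i/(d_o+d_i))² = 0.651;  ∂f/∂d_i = (d_o/(d_o+d_i))² = 0.0373
δf = √((∂f/∂d_o · δd_o)² + (∂f/∂d_i · δd_i)²) = √(0.124 + 0.00403) = 0.357 cm
f = 10.6 cm.

10.6 ± 0.357 cm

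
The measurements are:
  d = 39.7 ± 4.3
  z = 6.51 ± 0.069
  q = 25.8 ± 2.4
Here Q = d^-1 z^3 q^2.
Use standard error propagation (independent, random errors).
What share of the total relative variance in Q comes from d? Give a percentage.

(δQ/Q)² = (-1·δd/d)² + (3·δz/z)² + (2·δq/q)²
  d term: (-1×0.108)² = 0.0117
  z term: (3×0.0106)² = 0.00101
  q term: (2×0.0930)² = 0.0346
Total = 0.0474. Share from d = 0.0117/0.0474 = 0.248.

24.8%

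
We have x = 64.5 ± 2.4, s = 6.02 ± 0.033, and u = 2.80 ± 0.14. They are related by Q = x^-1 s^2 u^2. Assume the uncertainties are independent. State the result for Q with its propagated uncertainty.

For a monomial Q ∝ x^-1, s^2, u^2, fractional errors add in quadrature:
  (-1·δx/x)² = (-1×0.0372)² = 0.00138;  (2·δs/s)² = (2×0.00548)² = 0.000120;  (2·δu/u)² = (2×0.0500)² = 0.0100
δQ/Q = √(0.0115) = 0.107
Q = 4.41, so δQ = 0.107 × 4.41 = 0.472.

4.41 ± 0.472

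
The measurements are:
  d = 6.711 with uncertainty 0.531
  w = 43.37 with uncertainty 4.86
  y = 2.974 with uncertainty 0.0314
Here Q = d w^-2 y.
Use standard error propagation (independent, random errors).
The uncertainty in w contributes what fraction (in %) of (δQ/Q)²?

88.7%

(δQ/Q)² = (1·δd/d)² + (-2·δw/w)² + (1·δy/y)²
  d term: (1×0.0791)² = 0.00626
  w term: (-2×0.112)² = 0.0502
  y term: (1×0.0106)² = 0.000111
Total = 0.0566. Share from w = 0.0502/0.0566 = 0.887.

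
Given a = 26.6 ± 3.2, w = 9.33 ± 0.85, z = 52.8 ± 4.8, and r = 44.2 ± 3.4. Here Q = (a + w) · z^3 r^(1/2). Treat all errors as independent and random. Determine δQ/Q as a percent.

29.0%

Let u = a + w = 35.9. δu = √(δa² + δw²) = √(10.2 + 0.722) = 3.31, so δu/u = 0.0922.
Q is then a monomial in u, z, r:
δQ/Q = √((δu/u)² + (3·δz/z)² + (½·δr/r)²) = √(0.00849 + 0.0744 + 0.00148) = 0.290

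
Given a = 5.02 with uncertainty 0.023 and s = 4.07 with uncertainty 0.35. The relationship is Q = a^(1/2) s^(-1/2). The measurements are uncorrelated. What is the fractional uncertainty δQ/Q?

Q is a product of powers, so relative uncertainties combine in quadrature:
  (½·δa/a)² = (0.5×0.00458)² = 5.25e-06;  (−½·δs/s)² = (-0.5×0.0860)² = 0.00185
δQ/Q = √(0.00185) = 0.0431

0.0431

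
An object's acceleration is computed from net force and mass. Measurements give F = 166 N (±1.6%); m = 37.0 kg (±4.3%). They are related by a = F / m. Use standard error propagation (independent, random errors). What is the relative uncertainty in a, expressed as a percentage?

4.59%

Relative error in a monomial: (δa/a)² = Σ (nᵢ · δxᵢ/xᵢ)².
  (1·δF/F)² = (1×0.0160)² = 0.000256;  (-1·δm/m)² = (-1×0.0430)² = 0.00185
δa/a = √(0.00210) = 0.0459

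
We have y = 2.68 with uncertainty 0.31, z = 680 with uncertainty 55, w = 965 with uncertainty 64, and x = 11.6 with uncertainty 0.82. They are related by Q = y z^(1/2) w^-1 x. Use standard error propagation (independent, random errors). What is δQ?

0.131

Each factor contributes (exponent × relative error)² to (δQ/Q)²:
  (1·δy/y)² = (1×0.116)² = 0.0134;  (½·δz/z)² = (0.5×0.0809)² = 0.00164;  (-1·δw/w)² = (-1×0.0663)² = 0.00440;  (1·δx/x)² = (1×0.0707)² = 0.00500
δQ/Q = √(0.0244) = 0.156
Q = 0.840, so δQ = 0.156 × 0.840 = 0.131.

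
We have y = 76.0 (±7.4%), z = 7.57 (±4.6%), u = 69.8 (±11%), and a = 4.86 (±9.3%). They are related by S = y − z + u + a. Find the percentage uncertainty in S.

6.66%

For a sum/difference, combine absolute errors in quadrature:
  (δy)² = 31.6;  (δz)² = 0.121;  (δu)² = 59.0;  (δa)² = 0.204
δS = √(90.9) = 9.53
S = 143, so δS/S = 9.53/143 = 0.0666.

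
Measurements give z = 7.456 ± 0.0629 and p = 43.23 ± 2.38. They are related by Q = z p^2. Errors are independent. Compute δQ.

Q is a product of powers, so relative uncertainties combine in quadrature:
  (1·δz/z)² = (1×0.00844)² = 7.12e-05;  (2·δp/p)² = (2×0.0551)² = 0.0121
δQ/Q = √(0.0122) = 0.110
Q = 13930, so δQ = 0.110 × 13930 = 1540.

1540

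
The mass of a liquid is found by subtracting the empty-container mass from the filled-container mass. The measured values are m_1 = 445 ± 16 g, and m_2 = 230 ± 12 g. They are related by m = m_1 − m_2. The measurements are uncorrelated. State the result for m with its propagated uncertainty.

215 ± 20.0 g

For a sum/difference, combine absolute errors in quadrature:
  (δm_1)² = 256;  (δm_2)² = 144
δm = √(400) = 20.0 g
m = 215 g.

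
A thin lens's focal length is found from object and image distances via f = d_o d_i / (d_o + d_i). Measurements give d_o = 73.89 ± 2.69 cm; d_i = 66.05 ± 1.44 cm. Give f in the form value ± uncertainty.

∂f/∂d_o = (d_i/(d_o+d_i))² = 0.223;  ∂f/∂d_i = (d_o/(d_o+d_i))² = 0.279
δf = √((∂f/∂d_o · δd_o)² + (∂f/∂d_i · δd_i)²) = √(0.359 + 0.161) = 0.721 cm
f = 34.88 cm.

34.88 ± 0.721 cm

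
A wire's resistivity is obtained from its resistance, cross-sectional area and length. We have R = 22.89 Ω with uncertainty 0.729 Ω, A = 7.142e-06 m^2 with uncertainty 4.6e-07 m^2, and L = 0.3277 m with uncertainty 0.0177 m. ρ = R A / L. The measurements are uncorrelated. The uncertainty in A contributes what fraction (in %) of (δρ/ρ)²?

51.3%

(δρ/ρ)² = (1·δR/R)² + (1·δA/A)² + (-1·δL/L)²
  R term: (1×0.0318)² = 0.00101
  A term: (1×0.0644)² = 0.00415
  L term: (-1×0.0540)² = 0.00292
Total = 0.00808. Share from A = 0.00415/0.00808 = 0.513.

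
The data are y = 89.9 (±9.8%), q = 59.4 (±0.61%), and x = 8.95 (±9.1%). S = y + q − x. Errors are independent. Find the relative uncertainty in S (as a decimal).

For a sum/difference, combine absolute errors in quadrature:
  (δy)² = 77.6;  (δq)² = 0.131;  (δx)² = 0.663
δS = √(78.4) = 8.86
S = 140, so δS/S = 8.86/140 = 0.0631.

0.0631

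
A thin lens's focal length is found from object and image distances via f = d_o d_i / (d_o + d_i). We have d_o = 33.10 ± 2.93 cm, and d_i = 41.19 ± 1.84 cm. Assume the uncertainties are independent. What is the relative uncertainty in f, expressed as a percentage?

5.30%

∂f/∂d_o = (d_i/(d_o+d_i))² = 0.307;  ∂f/∂d_i = (d_o/(d_o+d_i))² = 0.199
δf = √((∂f/∂d_o · δd_o)² + (∂f/∂d_i · δd_i)²) = √(0.811 + 0.133) = 0.972 cm
f = 18.35 cm, so δf/f = 0.972/18.35 = 0.0530.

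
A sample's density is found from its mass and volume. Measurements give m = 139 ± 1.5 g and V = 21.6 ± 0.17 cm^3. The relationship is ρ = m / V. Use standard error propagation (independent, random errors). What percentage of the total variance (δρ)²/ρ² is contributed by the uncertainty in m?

(δρ/ρ)² = (1·δm/m)² + (-1·δV/V)²
  m term: (1×0.0108)² = 0.000116
  V term: (-1×0.00787)² = 6.19e-05
Total = 0.000178. Share from m = 0.000116/0.000178 = 0.653.

65.3%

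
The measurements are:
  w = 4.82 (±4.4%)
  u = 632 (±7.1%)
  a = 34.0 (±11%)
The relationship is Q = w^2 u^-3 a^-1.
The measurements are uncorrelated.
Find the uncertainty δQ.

6.91e-10

Since Q is a product/quotient, work with relative uncertainties:
  (2·δw/w)² = (2×0.0440)² = 0.00774;  (-3·δu/u)² = (-3×0.0710)² = 0.0454;  (-1·δa/a)² = (-1×0.110)² = 0.0121
δQ/Q = √(0.0652) = 0.255
Q = 2.71e-09, so δQ = 0.255 × 2.71e-09 = 6.91e-10.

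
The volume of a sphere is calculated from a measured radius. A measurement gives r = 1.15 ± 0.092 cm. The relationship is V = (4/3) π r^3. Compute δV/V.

Each factor contributes (exponent × relative error)² to (δV/V)²:
  (3·δr/r)² = (3×0.0800)² = 0.0576
δV/V = √(0.0576) = 0.240

0.240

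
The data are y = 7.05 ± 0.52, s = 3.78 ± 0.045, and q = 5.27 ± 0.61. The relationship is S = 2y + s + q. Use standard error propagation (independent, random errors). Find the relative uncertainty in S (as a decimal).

0.0521

S is a linear combination, so absolute uncertainties add in quadrature:
  (2·δy)² = 1.08;  (δs)² = 0.00202;  (δq)² = 0.372
δS = √(1.46) = 1.21
S = 23.1, so δS/S = 1.21/23.1 = 0.0521.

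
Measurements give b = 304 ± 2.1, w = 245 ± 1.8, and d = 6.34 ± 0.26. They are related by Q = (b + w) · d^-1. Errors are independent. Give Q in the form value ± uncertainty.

Let u = b + w = 549. δu = √(δb² + δw²) = √(4.41 + 3.24) = 2.77, so δu/u = 0.00504.
Q is then a monomial in u, d:
δQ/Q = √((δu/u)² + (-1·δd/d)²) = √(2.54e-05 + 0.00168) = 0.0413
Q = 86.6, so δQ = 0.0413 × 86.6 = 3.58.

86.6 ± 3.58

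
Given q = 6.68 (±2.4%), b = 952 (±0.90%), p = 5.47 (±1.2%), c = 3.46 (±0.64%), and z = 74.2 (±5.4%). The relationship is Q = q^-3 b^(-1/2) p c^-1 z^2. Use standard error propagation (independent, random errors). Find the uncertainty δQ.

Each factor contributes (exponent × relative error)² to (δQ/Q)²:
  (-3·δq/q)² = (-3×0.0240)² = 0.00518;  (−½·δb/b)² = (-0.5×0.00900)² = 2.03e-05;  (1·δp/p)² = (1×0.0120)² = 0.000144;  (-1·δc/c)² = (-1×0.00640)² = 4.1e-05;  (2·δz/z)² = (2×0.0540)² = 0.0117
δQ/Q = √(0.0171) = 0.131
Q = 0.946, so δQ = 0.131 × 0.946 = 0.124.

0.124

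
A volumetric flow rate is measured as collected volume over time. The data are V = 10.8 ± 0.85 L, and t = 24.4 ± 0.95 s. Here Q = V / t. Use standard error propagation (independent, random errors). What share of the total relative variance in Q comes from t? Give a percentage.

19.7%

(δQ/Q)² = (1·δV/V)² + (-1·δt/t)²
  V term: (1×0.0787)² = 0.00619
  t term: (-1×0.0389)² = 0.00152
Total = 0.00771. Share from t = 0.00152/0.00771 = 0.197.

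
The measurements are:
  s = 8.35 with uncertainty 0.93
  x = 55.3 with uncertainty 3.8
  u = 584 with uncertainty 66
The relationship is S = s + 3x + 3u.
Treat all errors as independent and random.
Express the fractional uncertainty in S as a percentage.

10.3%

S is a linear combination, so absolute uncertainties add in quadrature:
  (δs)² = 0.865;  (3·δx)² = 130;  (3·δu)² = 39200
δS = √(39300) = 198
S = 1930, so δS/S = 198/1930 = 0.103.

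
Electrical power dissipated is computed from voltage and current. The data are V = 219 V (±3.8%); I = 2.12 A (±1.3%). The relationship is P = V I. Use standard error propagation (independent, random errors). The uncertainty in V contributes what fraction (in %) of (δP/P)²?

(δP/P)² = (1·δV/V)² + (1·δI/I)²
  V term: (1×0.0380)² = 0.00144
  I term: (1×0.0130)² = 0.000169
Total = 0.00161. Share from V = 0.00144/0.00161 = 0.895.

89.5%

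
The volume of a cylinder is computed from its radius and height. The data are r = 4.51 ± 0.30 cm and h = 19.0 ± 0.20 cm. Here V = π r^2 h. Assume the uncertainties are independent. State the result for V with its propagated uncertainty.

1210 ± 162 cm^3

V is a product of powers, so relative uncertainties combine in quadrature:
  (2·δr/r)² = (2×0.0665)² = 0.0177;  (1·δh/h)² = (1×0.0105)² = 0.000111
δV/V = √(0.0178) = 0.133
V = 1210 cm^3, so δV = 0.133 × 1210 = 162 cm^3.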